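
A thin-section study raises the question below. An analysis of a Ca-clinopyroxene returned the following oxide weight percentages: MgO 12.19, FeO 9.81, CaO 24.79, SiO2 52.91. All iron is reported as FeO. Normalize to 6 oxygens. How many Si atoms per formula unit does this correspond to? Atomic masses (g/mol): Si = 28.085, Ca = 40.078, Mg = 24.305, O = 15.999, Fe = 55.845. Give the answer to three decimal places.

2.000 Si apfu

MgO (M=40.304): mol = 0.30245; Mg = 0.30245, O = 0.30245.
FeO (M=71.844): mol = 0.13655; Fe = 0.13655, O = 0.13655.
CaO (M=56.077): mol = 0.44207; Ca = 0.44207, O = 0.44207.
SiO2 (M=60.083): mol = 0.88062; Si = 0.88062, O = 1.76124.
ΣO = 2.64231; factor = 6/ΣO = 2.27074.
Si apfu = 0.88062 × 2.27074 = 2.000.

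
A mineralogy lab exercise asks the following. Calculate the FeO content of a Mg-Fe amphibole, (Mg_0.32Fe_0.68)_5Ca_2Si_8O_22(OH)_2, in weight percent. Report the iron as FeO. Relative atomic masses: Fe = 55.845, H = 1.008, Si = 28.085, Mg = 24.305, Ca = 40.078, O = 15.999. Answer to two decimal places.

26.56 wt%

Molar mass of (Mg_0.32Fe_0.68)_5Ca_2Si_8O_22(OH)_2 = 1.60·24.305 + 3.40·55.845 + 2·40.078 + 8·28.085 + 24·15.999 + 2·1.008 = 919.589 g/mol.
Each formula unit contains 3.40 Fe, equivalent to 3.40/1 = 3.4000 mol FeO.
M(FeO) = 1×55.845 + 1×15.999 = 71.844 g/mol.
Mass of FeO per formula unit = 3.4000 × 71.844 = 244.270 g.
FeO wt% = 244.270 / 919.589 × 100 = 26.56%.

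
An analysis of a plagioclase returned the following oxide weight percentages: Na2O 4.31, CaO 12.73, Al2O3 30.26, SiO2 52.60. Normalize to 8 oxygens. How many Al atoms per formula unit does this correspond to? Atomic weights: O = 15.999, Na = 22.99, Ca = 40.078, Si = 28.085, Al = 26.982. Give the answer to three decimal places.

4.31 wt% Na2O ÷ 61.979 g/mol = 0.06954 mol, giving 0.13908 Na and 0.06954 O.
12.73 wt% CaO ÷ 56.077 g/mol = 0.22701 mol, giving 0.22701 Ca and 0.22701 O.
30.26 wt% Al2O3 ÷ 101.961 g/mol = 0.29678 mol, giving 0.59356 Al and 0.89034 O.
52.60 wt% SiO2 ÷ 60.083 g/mol = 0.87546 mol, giving 0.87546 Si and 1.75092 O.
Oxygen sums to 2.93781; scaling by 8/2.93781 = 2.72312 puts the formula on 8 O.
Al: 0.59356 × 2.72312 = 1.616 atoms per formula unit.

1.616 Al apfu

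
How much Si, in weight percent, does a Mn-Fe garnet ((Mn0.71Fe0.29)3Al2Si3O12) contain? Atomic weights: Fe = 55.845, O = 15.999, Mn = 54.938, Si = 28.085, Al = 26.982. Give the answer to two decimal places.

16.99 weight percent

M((Mn0.71Fe0.29)3Al2Si3O12) = 495.810 g/mol.
Si contributes 3 × 28.085 = 84.255 g per mole.
84.255/495.810 = 0.1699 → 16.99%.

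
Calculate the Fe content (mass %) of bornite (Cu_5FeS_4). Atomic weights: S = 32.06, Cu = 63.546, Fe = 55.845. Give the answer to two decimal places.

11.13 mass %

M(Cu_5FeS_4) = 501.815 g/mol.
Fe contributes 1 × 55.845 = 55.845 g per mole.
55.845/501.815 = 0.1113 → 11.13%.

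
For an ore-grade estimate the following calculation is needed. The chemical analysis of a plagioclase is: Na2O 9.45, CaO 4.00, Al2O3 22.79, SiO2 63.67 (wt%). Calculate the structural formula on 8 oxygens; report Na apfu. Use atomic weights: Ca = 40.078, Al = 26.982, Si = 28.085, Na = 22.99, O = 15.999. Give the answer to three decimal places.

9.45 wt% Na2O ÷ 61.979 g/mol = 0.15247 mol, giving 0.30494 Na and 0.15247 O.
4.00 wt% CaO ÷ 56.077 g/mol = 0.07133 mol, giving 0.07133 Ca and 0.07133 O.
22.79 wt% Al2O3 ÷ 101.961 g/mol = 0.22352 mol, giving 0.44704 Al and 0.67056 O.
63.67 wt% SiO2 ÷ 60.083 g/mol = 1.05970 mol, giving 1.05970 Si and 2.11940 O.
Oxygen sums to 3.01376; scaling by 8/3.01376 = 2.65449 puts the formula on 8 O.
Na: 0.30494 × 2.65449 = 0.809 atoms per formula unit.

0.809 Na apfu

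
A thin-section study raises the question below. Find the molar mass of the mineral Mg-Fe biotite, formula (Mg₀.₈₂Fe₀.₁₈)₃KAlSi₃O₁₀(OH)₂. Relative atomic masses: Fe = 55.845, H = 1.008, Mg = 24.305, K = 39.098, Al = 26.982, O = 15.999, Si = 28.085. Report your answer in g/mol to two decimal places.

M = 2.46*24.305 + 0.54*55.845 + 1*39.098 + 1*26.982 + 3*28.085 + 12*15.999 + 2*1.008

434.29 g/mol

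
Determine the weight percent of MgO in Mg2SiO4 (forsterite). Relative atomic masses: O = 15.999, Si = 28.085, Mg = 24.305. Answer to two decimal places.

M(Mg2SiO4) = 140.691 g/mol; M(MgO) = 40.304 g/mol.
Moles MgO per formula unit = 2 Mg ÷ 1 = 2.0000.
MgO fraction = (2.0000 × 40.304) / 140.691 = 80.608/140.691 = 0.5729.

57.29 wt%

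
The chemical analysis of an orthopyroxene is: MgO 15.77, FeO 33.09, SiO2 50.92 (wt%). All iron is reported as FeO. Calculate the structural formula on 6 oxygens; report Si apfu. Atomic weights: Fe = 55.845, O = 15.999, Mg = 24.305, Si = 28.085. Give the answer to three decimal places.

MgO: 15.77/40.304 = 0.39128 mol → 0.39128 mol Mg, 0.39128 mol O.
FeO: 33.09/71.844 = 0.46058 mol → 0.46058 mol Fe, 0.46058 mol O.
SiO2: 50.92/60.083 = 0.84749 mol → 0.84749 mol Si, 1.69498 mol O.
Total oxygen = 2.54684 mol. Normalization factor = 6/2.54684 = 2.35586.
Si per 6 O = 0.84749 × 2.35586 = 1.997.

1.997 Si apfu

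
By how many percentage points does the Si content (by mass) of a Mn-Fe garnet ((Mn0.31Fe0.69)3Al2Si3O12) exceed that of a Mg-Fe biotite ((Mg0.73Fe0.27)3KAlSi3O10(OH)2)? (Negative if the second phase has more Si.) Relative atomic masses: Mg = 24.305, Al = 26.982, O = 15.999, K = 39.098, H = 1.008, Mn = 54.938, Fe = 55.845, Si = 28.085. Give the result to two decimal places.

-2.07 percentage points

Si in (Mn0.31Fe0.69)3Al2Si3O12: molar mass 496.898 g/mol; 3×28.085 = 84.255 g → 16.96 wt%.
Si in (Mg0.73Fe0.27)3KAlSi3O10(OH)2: molar mass 442.801 g/mol; 3×28.085 = 84.255 g → 19.03 wt%.
Difference = 16.96 − 19.03 = -2.07 percentage points.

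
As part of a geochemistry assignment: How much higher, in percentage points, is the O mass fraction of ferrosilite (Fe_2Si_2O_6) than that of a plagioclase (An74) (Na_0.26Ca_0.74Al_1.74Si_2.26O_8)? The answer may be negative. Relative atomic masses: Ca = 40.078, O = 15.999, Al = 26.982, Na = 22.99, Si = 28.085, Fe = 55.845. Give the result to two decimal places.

M(Fe_2Si_2O_6) = 263.854 g/mol, so wt% O = 95.994/263.854 × 100 = 36.38%.
M(Na_0.26Ca_0.74Al_1.74Si_2.26O_8) = 274.048 g/mol, so wt% O = 127.992/274.048 × 100 = 46.70%.
36.38 − 46.70 = -10.32 pp.

-10.32 percentage points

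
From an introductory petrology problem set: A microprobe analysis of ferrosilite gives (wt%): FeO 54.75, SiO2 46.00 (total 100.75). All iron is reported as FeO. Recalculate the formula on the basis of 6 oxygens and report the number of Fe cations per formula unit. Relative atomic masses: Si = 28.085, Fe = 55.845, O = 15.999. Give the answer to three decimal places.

1.994 Fe apfu

54.75 wt% FeO ÷ 71.844 g/mol = 0.76207 mol, giving 0.76207 Fe and 0.76207 O.
46.00 wt% SiO2 ÷ 60.083 g/mol = 0.76561 mol, giving 0.76561 Si and 1.53122 O.
Oxygen sums to 2.29329; scaling by 6/2.29329 = 2.61633 puts the formula on 6 O.
Fe: 0.76207 × 2.61633 = 1.994 atoms per formula unit.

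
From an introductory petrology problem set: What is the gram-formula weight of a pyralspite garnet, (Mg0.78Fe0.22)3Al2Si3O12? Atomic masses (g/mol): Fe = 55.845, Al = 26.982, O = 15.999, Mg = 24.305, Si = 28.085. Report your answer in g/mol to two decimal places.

423.94 g/mol

M = 2.34(24.305) + 0.66(55.845) + 2(26.982) + 3(28.085) + 12(15.999)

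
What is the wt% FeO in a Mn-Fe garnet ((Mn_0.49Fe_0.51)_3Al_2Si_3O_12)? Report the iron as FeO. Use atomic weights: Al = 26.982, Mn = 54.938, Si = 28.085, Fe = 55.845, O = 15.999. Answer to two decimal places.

22.14 wt%

M((Mn_0.49Fe_0.51)_3Al_2Si_3O_12) = 496.409 g/mol; M(FeO) = 71.844 g/mol.
Moles FeO per formula unit = 1.53 Fe ÷ 1 = 1.5300.
FeO fraction = (1.5300 × 71.844) / 496.409 = 109.921/496.409 = 0.2214.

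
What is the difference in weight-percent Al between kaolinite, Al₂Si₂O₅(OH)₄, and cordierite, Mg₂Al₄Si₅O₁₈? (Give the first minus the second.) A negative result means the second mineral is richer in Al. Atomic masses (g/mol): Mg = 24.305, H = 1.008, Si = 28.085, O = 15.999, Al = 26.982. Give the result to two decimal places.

First mineral: 53.964 g Al in 258.157 g formula = 20.90 wt% Al.
Second mineral: 107.928 g Al in 584.945 g formula = 18.45 wt% Al.
20.90% − 18.45% gives a difference of 2.45 percentage points.

2.45 percentage points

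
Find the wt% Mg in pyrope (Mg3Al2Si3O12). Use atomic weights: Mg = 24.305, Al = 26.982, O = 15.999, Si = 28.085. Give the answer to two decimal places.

18.09 weight percent

Molar mass of Mg3Al2Si3O12: 3·24.305 + 2·26.982 + 3·28.085 + 12·15.999 = 403.122 g/mol.
Mass of Mg per formula unit: 3 × 24.305 = 72.915 g.
Weight fraction Mg = 72.915 / 403.122 = 0.1809.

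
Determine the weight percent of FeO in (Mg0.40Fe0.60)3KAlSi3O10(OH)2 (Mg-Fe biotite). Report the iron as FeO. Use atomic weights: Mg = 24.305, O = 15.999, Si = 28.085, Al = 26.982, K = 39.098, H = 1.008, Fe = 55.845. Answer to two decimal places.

27.28 wt%

Molar mass of (Mg0.40Fe0.60)3KAlSi3O10(OH)2 = 1.20×24.305 + 1.80×55.845 + 1×39.098 + 1×26.982 + 3×28.085 + 12×15.999 + 2×1.008 = 474.026 g/mol.
Each formula unit contains 1.80 Fe, equivalent to 1.80/1 = 1.8000 mol FeO.
M(FeO) = 1×55.845 + 1×15.999 = 71.844 g/mol.
Mass of FeO per formula unit = 1.8000 × 71.844 = 129.319 g.
FeO wt% = 129.319 / 474.026 × 100 = 27.28%.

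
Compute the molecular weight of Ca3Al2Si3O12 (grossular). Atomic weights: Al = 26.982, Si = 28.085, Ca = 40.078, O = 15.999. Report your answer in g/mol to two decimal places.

The formula mass is the sum 3×40.078 + 2×26.982 + 3×28.085 + 12×15.999.

450.44 g/mol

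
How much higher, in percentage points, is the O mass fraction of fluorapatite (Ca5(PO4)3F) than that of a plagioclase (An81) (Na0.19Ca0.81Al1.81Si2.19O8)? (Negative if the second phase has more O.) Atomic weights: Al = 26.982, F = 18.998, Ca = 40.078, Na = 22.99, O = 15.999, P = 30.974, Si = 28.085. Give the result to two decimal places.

-8.44 percentage points

First mineral: 191.988 g O in 504.298 g formula = 38.07 wt% O.
Second mineral: 127.992 g O in 275.167 g formula = 46.51 wt% O.
38.07% − 46.51% gives a difference of -8.44 percentage points.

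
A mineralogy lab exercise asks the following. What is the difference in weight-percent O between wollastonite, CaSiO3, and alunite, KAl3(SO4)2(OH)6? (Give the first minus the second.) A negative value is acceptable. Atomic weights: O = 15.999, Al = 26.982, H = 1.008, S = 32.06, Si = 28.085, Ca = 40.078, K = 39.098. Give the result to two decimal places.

First mineral: 47.997 g O in 116.160 g formula = 41.32 wt% O.
Second mineral: 223.986 g O in 414.198 g formula = 54.08 wt% O.
41.32% − 54.08% gives a difference of -12.76 percentage points.

-12.76 percentage points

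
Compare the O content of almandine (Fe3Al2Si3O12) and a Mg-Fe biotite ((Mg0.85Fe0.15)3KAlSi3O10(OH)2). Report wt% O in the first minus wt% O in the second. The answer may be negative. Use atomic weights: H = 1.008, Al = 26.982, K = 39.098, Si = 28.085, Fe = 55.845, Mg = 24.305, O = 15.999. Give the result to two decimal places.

O in Fe3Al2Si3O12: molar mass 497.742 g/mol; 12×15.999 = 191.988 g → 38.57 wt%.
O in (Mg0.85Fe0.15)3KAlSi3O10(OH)2: molar mass 431.447 g/mol; 12×15.999 = 191.988 g → 44.50 wt%.
Difference = 38.57 − 44.50 = -5.93 percentage points.

-5.93 percentage points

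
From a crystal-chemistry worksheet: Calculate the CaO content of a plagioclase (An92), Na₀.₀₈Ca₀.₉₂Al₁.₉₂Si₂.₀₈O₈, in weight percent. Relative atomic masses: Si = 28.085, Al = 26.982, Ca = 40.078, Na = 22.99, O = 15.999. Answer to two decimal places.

18.63 wt%

Molar mass of Na₀.₀₈Ca₀.₉₂Al₁.₉₂Si₂.₀₈O₈ = 0.08·22.99 + 0.92·40.078 + 1.92·26.982 + 2.08·28.085 + 8·15.999 = 276.925 g/mol.
Each formula unit contains 0.92 Ca, equivalent to 0.92/1 = 0.9200 mol CaO.
M(CaO) = 1×40.078 + 1×15.999 = 56.077 g/mol.
Mass of CaO per formula unit = 0.9200 × 56.077 = 51.591 g.
CaO wt% = 51.591 / 276.925 × 100 = 18.63%.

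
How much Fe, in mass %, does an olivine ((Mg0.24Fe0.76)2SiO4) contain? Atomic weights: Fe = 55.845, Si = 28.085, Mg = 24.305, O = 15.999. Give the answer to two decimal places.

M((Mg0.24Fe0.76)2SiO4) = 188.632 g/mol.
Fe contributes 1.52 × 55.845 = 84.884 g per mole.
84.884/188.632 = 0.4500 → 45.00%.

45.00 mass %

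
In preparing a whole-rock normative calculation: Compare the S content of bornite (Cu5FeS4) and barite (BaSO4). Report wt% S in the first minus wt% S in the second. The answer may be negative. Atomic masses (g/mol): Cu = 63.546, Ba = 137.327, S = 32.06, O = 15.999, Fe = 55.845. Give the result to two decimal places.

M(Cu5FeS4) = 501.815 g/mol, so wt% S = 128.240/501.815 × 100 = 25.56%.
M(BaSO4) = 233.383 g/mol, so wt% S = 32.060/233.383 × 100 = 13.74%.
25.56 − 13.74 = 11.82 pp.

11.82 percentage points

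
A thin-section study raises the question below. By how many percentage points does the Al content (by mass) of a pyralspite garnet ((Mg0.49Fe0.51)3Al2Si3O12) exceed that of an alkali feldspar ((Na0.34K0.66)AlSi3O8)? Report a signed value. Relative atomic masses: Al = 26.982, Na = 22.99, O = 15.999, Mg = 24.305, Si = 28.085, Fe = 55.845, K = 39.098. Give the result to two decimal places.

First mineral: 53.964 g Al in 451.378 g formula = 11.96 wt% Al.
Second mineral: 26.982 g Al in 272.850 g formula = 9.89 wt% Al.
11.96% − 9.89% gives a difference of 2.07 percentage points.

2.07 percentage points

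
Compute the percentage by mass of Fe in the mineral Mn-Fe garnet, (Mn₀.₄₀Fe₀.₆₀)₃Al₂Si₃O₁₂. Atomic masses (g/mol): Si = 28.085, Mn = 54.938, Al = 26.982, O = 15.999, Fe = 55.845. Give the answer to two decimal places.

Formula mass = 1.20*54.938 + 1.80*55.845 + 2*26.982 + 3*28.085 + 12*15.999 = 496.654 g/mol, of which 100.521 g is Fe.
So Fe makes up 100.521/496.654 = 0.2024 of the mass, i.e. 20.24%.

20.24 wt%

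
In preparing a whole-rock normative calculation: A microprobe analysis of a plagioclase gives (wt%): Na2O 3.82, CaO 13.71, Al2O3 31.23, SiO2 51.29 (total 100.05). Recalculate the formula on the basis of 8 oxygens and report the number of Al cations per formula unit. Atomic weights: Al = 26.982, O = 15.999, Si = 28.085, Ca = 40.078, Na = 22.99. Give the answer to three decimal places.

Na2O (M=61.979): mol = 0.06163; Na = 0.12326, O = 0.06163.
CaO (M=56.077): mol = 0.24449; Ca = 0.24449, O = 0.24449.
Al2O3 (M=101.961): mol = 0.30629; Al = 0.61258, O = 0.91887.
SiO2 (M=60.083): mol = 0.85365; Si = 0.85365, O = 1.70730.
ΣO = 2.93229; factor = 8/ΣO = 2.72824.
Al apfu = 0.61258 × 2.72824 = 1.671.

1.671 Al apfu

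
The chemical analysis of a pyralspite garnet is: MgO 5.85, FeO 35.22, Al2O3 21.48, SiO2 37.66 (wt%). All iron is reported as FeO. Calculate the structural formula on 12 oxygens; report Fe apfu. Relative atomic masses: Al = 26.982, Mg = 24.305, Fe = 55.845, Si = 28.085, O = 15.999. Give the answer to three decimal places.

2.334 Fe apfu

5.85 wt% MgO ÷ 40.304 g/mol = 0.14515 mol, giving 0.14515 Mg and 0.14515 O.
35.22 wt% FeO ÷ 71.844 g/mol = 0.49023 mol, giving 0.49023 Fe and 0.49023 O.
21.48 wt% Al2O3 ÷ 101.961 g/mol = 0.21067 mol, giving 0.42134 Al and 0.63201 O.
37.66 wt% SiO2 ÷ 60.083 g/mol = 0.62680 mol, giving 0.62680 Si and 1.25360 O.
Oxygen sums to 2.52099; scaling by 12/2.52099 = 4.76003 puts the formula on 12 O.
Fe: 0.49023 × 4.76003 = 2.334 atoms per formula unit.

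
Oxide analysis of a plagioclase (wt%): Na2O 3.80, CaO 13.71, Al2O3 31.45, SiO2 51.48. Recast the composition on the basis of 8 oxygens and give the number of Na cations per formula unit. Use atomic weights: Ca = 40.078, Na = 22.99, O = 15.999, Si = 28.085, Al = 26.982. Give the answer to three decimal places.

3.80 wt% Na2O ÷ 61.979 g/mol = 0.06131 mol, giving 0.12262 Na and 0.06131 O.
13.71 wt% CaO ÷ 56.077 g/mol = 0.24449 mol, giving 0.24449 Ca and 0.24449 O.
31.45 wt% Al2O3 ÷ 101.961 g/mol = 0.30845 mol, giving 0.61690 Al and 0.92535 O.
51.48 wt% SiO2 ÷ 60.083 g/mol = 0.85681 mol, giving 0.85681 Si and 1.71362 O.
Oxygen sums to 2.94477; scaling by 8/2.94477 = 2.71668 puts the formula on 8 O.
Na: 0.12262 × 2.71668 = 0.333 atoms per formula unit.

0.333 Na apfu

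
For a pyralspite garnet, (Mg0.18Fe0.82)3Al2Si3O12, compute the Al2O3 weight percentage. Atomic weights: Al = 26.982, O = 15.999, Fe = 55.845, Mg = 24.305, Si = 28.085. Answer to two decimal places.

21.21 wt%

Molar mass of (Mg0.18Fe0.82)3Al2Si3O12 = 0.54×24.305 + 2.46×55.845 + 2×26.982 + 3×28.085 + 12×15.999 = 480.710 g/mol.
Each formula unit contains 2 Al, equivalent to 2/2 = 1.0000 mol Al2O3.
M(Al2O3) = 2×26.982 + 3×15.999 = 101.961 g/mol.
Mass of Al2O3 per formula unit = 1.0000 × 101.961 = 101.961 g.
Al2O3 wt% = 101.961 / 480.710 × 100 = 21.21%.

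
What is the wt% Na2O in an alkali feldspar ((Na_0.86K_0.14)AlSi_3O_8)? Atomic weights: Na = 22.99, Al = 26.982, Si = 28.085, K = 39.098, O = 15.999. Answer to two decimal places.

M((Na_0.86K_0.14)AlSi_3O_8) = 264.474 g/mol; M(Na2O) = 61.979 g/mol.
Moles Na2O per formula unit = 0.86 Na ÷ 2 = 0.4300.
Na2O fraction = (0.4300 × 61.979) / 264.474 = 26.651/264.474 = 0.1008.

10.08 wt%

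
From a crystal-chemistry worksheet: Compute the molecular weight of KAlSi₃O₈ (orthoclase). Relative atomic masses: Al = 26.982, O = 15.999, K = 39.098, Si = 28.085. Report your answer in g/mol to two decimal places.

The formula mass is the sum 1*39.098 + 1*26.982 + 3*28.085 + 8*15.999.

278.33 g/mol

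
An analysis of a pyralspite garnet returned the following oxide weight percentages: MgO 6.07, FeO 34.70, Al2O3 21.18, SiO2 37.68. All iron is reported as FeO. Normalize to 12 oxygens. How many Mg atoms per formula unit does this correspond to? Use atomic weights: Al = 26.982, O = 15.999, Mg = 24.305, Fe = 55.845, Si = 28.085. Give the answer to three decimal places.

0.720 Mg apfu

MgO: 6.07/40.304 = 0.15061 mol → 0.15061 mol Mg, 0.15061 mol O.
FeO: 34.70/71.844 = 0.48299 mol → 0.48299 mol Fe, 0.48299 mol O.
Al2O3: 21.18/101.961 = 0.20773 mol → 0.41546 mol Al, 0.62319 mol O.
SiO2: 37.68/60.083 = 0.62713 mol → 0.62713 mol Si, 1.25426 mol O.
Total oxygen = 2.51105 mol. Normalization factor = 12/2.51105 = 4.77888.
Mg per 12 O = 0.15061 × 4.77888 = 0.720.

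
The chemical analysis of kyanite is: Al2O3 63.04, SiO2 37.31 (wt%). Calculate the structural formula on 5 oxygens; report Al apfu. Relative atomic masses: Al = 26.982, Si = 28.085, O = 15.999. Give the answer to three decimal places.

Al2O3: 63.04/101.961 = 0.61828 mol → 1.23656 mol Al, 1.85484 mol O.
SiO2: 37.31/60.083 = 0.62097 mol → 0.62097 mol Si, 1.24194 mol O.
Total oxygen = 3.09678 mol. Normalization factor = 5/3.09678 = 1.61458.
Al per 5 O = 1.23656 × 1.61458 = 1.997.

1.997 Al apfu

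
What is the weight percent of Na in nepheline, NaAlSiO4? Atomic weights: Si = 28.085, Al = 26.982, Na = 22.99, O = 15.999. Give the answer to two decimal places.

Molar mass of NaAlSiO4: 1·22.99 + 1·26.982 + 1·28.085 + 4·15.999 = 142.053 g/mol.
Mass of Na per formula unit: 1 × 22.99 = 22.990 g.
Weight fraction Na = 22.990 / 142.053 = 0.1618.

16.18 mass %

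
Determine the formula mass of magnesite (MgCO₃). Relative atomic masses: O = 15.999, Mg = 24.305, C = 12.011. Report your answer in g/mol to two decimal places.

84.31 g/mol

M = 1·24.305 + 1·12.011 + 3·15.999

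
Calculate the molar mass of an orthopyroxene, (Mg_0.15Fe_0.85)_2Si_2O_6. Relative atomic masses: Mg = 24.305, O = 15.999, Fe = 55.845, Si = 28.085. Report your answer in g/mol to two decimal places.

Mg: 0.30 × 24.305 = 7.2915
Fe: 1.70 × 55.845 = 94.9365
Si: 2 × 28.085 = 56.1700
O: 6 × 15.999 = 95.9940
Summing the contributions gives the formula mass.

254.39 g/mol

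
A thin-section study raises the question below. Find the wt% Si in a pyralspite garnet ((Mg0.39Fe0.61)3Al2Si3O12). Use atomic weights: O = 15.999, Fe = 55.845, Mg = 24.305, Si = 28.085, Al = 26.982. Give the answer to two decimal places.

Formula mass = 1.17·24.305 + 1.83·55.845 + 2·26.982 + 3·28.085 + 12·15.999 = 460.840 g/mol, of which 84.255 g is Si.
So Si makes up 84.255/460.840 = 0.1828 of the mass, i.e. 18.28%.

18.28 mass %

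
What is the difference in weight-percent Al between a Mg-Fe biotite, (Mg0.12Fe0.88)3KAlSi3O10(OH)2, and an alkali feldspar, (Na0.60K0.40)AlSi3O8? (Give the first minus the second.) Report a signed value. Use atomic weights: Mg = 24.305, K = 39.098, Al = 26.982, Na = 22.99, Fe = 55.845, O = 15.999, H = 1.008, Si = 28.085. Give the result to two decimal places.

Al in (Mg0.12Fe0.88)3KAlSi3O10(OH)2: molar mass 500.520 g/mol; 1×26.982 = 26.982 g → 5.39 wt%.
Al in (Na0.60K0.40)AlSi3O8: molar mass 268.662 g/mol; 1×26.982 = 26.982 g → 10.04 wt%.
Difference = 5.39 − 10.04 = -4.65 percentage points.

-4.65 percentage points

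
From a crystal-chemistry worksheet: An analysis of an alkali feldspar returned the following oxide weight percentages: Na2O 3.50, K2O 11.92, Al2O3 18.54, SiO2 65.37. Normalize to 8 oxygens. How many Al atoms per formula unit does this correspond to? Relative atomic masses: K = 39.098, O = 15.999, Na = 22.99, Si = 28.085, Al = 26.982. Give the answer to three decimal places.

1.002 Al apfu

3.50 wt% Na2O ÷ 61.979 g/mol = 0.05647 mol, giving 0.11294 Na and 0.05647 O.
11.92 wt% K2O ÷ 94.195 g/mol = 0.12655 mol, giving 0.25310 K and 0.12655 O.
18.54 wt% Al2O3 ÷ 101.961 g/mol = 0.18183 mol, giving 0.36366 Al and 0.54549 O.
65.37 wt% SiO2 ÷ 60.083 g/mol = 1.08799 mol, giving 1.08799 Si and 2.17598 O.
Oxygen sums to 2.90449; scaling by 8/2.90449 = 2.75436 puts the formula on 8 O.
Al: 0.36366 × 2.75436 = 1.002 atoms per formula unit.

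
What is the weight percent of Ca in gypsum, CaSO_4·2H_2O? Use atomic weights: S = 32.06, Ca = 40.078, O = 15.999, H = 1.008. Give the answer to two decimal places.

M(CaSO_4·2H_2O) = 172.164 g/mol.
Ca contributes 1 × 40.078 = 40.078 g per mole.
40.078/172.164 = 0.2328 → 23.28%.

23.28 weight percent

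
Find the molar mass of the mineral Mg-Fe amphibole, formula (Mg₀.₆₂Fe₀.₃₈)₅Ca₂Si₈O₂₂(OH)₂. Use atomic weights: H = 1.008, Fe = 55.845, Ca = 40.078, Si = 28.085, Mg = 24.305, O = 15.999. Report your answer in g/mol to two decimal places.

872.28 g/mol

Mg: 3.10 × 24.305 = 75.3455
Fe: 1.90 × 55.845 = 106.1055
Ca: 2 × 40.078 = 80.1560
Si: 8 × 28.085 = 224.6800
O: 24 × 15.999 = 383.9760
H: 2 × 1.008 = 2.0160
Summing the contributions gives the formula mass.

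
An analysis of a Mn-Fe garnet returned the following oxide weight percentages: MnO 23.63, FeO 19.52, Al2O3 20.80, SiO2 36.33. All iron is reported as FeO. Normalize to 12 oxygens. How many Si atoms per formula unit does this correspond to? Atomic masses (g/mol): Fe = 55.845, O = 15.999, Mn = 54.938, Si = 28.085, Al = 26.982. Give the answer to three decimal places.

MnO: 23.63/70.937 = 0.33311 mol → 0.33311 mol Mn, 0.33311 mol O.
FeO: 19.52/71.844 = 0.27170 mol → 0.27170 mol Fe, 0.27170 mol O.
Al2O3: 20.80/101.961 = 0.20400 mol → 0.40800 mol Al, 0.61200 mol O.
SiO2: 36.33/60.083 = 0.60466 mol → 0.60466 mol Si, 1.20932 mol O.
Total oxygen = 2.42613 mol. Normalization factor = 12/2.42613 = 4.94615.
Si per 12 O = 0.60466 × 4.94615 = 2.991.

2.991 Si apfu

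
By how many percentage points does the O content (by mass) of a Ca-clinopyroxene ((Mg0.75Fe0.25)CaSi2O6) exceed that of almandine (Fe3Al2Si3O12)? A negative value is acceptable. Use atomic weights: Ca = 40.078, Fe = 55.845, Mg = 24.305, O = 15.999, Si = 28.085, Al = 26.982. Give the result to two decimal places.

4.20 percentage points

First mineral: 95.994 g O in 224.432 g formula = 42.77 wt% O.
Second mineral: 191.988 g O in 497.742 g formula = 38.57 wt% O.
42.77% − 38.57% gives a difference of 4.20 percentage points.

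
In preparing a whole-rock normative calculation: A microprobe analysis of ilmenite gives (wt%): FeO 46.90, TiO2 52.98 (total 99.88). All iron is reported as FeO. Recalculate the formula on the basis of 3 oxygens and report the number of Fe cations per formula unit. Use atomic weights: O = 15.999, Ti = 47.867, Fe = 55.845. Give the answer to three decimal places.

0.989 Fe apfu

FeO (M=71.844): mol = 0.65280; Fe = 0.65280, O = 0.65280.
TiO2 (M=79.865): mol = 0.66337; Ti = 0.66337, O = 1.32674.
ΣO = 1.97954; factor = 3/ΣO = 1.51550.
Fe apfu = 0.65280 × 1.51550 = 0.989.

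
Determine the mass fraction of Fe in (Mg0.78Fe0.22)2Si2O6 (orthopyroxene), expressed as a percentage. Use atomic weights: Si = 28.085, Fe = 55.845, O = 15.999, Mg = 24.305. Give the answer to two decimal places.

Molar mass of (Mg0.78Fe0.22)2Si2O6: 1.56*24.305 + 0.44*55.845 + 2*28.085 + 6*15.999 = 214.652 g/mol.
Mass of Fe per formula unit: 0.44 × 55.845 = 24.572 g.
Weight fraction Fe = 24.572 / 214.652 = 0.1145.

11.45 wt%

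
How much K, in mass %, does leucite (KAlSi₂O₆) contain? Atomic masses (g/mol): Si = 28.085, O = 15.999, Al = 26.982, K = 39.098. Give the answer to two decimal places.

M(KAlSi₂O₆) = 218.244 g/mol.
K contributes 1 × 39.098 = 39.098 g per mole.
39.098/218.244 = 0.1791 → 17.91%.

17.91 mass %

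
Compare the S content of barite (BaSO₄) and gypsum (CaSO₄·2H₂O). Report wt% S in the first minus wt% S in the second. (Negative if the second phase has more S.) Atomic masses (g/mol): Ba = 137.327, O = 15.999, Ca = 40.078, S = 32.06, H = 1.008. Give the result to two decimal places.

M(BaSO₄) = 233.383 g/mol, so wt% S = 32.060/233.383 × 100 = 13.74%.
M(CaSO₄·2H₂O) = 172.164 g/mol, so wt% S = 32.060/172.164 × 100 = 18.62%.
13.74 − 18.62 = -4.88 pp.

-4.88 percentage points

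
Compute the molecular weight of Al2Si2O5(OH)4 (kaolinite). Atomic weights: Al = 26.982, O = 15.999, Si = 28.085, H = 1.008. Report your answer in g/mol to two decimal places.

M = 2·26.982 + 2·28.085 + 9·15.999 + 4·1.008

258.16 g/mol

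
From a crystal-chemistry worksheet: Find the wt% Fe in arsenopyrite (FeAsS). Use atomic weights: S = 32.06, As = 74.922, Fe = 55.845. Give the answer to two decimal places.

34.30 mass %

M(FeAsS) = 162.827 g/mol.
Fe contributes 1 × 55.845 = 55.845 g per mole.
55.845/162.827 = 0.3430 → 34.30%.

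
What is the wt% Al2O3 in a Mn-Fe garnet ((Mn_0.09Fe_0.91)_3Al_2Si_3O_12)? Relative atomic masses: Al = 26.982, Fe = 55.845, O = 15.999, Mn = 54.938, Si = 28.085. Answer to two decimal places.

20.49 wt%

Formula mass = 497.497 g/mol.
2 Al → 1.0000 mol Al2O3 per formula unit; M(Al2O3) = 101.961, so Al2O3 mass = 101.961 g.
101.961/497.497 × 100 = 20.49 wt%.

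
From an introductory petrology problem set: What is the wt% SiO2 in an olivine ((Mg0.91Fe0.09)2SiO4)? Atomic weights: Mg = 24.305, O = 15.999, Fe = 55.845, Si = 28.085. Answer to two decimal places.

41.05 wt%

Molar mass of (Mg0.91Fe0.09)2SiO4 = 1.82·24.305 + 0.18·55.845 + 1·28.085 + 4·15.999 = 146.368 g/mol.
Each formula unit contains 1 Si, equivalent to 1/1 = 1.0000 mol SiO2.
M(SiO2) = 1×28.085 + 2×15.999 = 60.083 g/mol.
Mass of SiO2 per formula unit = 1.0000 × 60.083 = 60.083 g.
SiO2 wt% = 60.083 / 146.368 × 100 = 41.05%.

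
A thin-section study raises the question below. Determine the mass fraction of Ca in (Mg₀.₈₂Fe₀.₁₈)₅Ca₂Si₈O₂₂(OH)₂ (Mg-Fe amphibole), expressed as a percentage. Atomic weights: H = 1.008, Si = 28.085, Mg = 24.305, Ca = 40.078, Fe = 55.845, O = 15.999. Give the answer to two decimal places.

9.53 weight percent

Molar mass of (Mg₀.₈₂Fe₀.₁₈)₅Ca₂Si₈O₂₂(OH)₂: 4.10×24.305 + 0.90×55.845 + 2×40.078 + 8×28.085 + 24×15.999 + 2×1.008 = 840.739 g/mol.
Mass of Ca per formula unit: 2 × 40.078 = 80.156 g.
Weight fraction Ca = 80.156 / 840.739 = 0.0953.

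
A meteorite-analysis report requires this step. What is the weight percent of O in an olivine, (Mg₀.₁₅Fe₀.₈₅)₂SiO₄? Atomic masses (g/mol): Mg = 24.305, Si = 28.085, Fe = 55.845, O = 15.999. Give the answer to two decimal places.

32.94 wt%

M((Mg₀.₁₅Fe₀.₈₅)₂SiO₄) = 194.309 g/mol.
O contributes 4 × 15.999 = 63.996 g per mole.
63.996/194.309 = 0.3294 → 32.94%.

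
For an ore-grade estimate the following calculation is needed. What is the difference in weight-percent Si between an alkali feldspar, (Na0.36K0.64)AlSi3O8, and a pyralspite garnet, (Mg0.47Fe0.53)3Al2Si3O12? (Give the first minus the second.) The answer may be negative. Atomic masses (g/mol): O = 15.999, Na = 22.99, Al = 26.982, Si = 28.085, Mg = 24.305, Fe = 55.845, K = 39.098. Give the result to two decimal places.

Si in (Na0.36K0.64)AlSi3O8: molar mass 272.528 g/mol; 3×28.085 = 84.255 g → 30.92 wt%.
Si in (Mg0.47Fe0.53)3Al2Si3O12: molar mass 453.271 g/mol; 3×28.085 = 84.255 g → 18.59 wt%.
Difference = 30.92 − 18.59 = 12.33 percentage points.

12.33 percentage points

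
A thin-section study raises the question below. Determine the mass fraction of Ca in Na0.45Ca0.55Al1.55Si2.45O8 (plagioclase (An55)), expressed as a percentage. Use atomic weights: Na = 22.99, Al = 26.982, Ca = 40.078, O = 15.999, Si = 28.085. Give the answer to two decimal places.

Molar mass of Na0.45Ca0.55Al1.55Si2.45O8: 0.45×22.99 + 0.55×40.078 + 1.55×26.982 + 2.45×28.085 + 8×15.999 = 271.011 g/mol.
Mass of Ca per formula unit: 0.55 × 40.078 = 22.043 g.
Weight fraction Ca = 22.043 / 271.011 = 0.0813.

8.13 mass %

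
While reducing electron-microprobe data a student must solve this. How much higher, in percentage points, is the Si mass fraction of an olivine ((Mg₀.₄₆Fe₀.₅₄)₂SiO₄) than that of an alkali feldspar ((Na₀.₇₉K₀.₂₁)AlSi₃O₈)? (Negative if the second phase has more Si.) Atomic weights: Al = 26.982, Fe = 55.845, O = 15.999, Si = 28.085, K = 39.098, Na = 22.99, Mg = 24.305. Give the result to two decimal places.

-15.65 percentage points

M((Mg₀.₄₆Fe₀.₅₄)₂SiO₄) = 174.754 g/mol, so wt% Si = 28.085/174.754 × 100 = 16.07%.
M((Na₀.₇₉K₀.₂₁)AlSi₃O₈) = 265.602 g/mol, so wt% Si = 84.255/265.602 × 100 = 31.72%.
16.07 − 31.72 = -15.65 pp.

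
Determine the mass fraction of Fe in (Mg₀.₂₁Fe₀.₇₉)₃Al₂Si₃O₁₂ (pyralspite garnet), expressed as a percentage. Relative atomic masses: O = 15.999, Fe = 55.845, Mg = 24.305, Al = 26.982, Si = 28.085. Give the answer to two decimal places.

Formula mass = 0.63*24.305 + 2.37*55.845 + 2*26.982 + 3*28.085 + 12*15.999 = 477.872 g/mol, of which 132.353 g is Fe.
So Fe makes up 132.353/477.872 = 0.2770 of the mass, i.e. 27.70%.

27.70 wt%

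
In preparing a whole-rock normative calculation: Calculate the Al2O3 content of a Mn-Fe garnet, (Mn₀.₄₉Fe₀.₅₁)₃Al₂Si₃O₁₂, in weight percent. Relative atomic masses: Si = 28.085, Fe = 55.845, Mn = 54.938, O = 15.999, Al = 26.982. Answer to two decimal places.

20.54 wt%

Formula mass = 496.409 g/mol.
2 Al → 1.0000 mol Al2O3 per formula unit; M(Al2O3) = 101.961, so Al2O3 mass = 101.961 g.
101.961/496.409 × 100 = 20.54 wt%.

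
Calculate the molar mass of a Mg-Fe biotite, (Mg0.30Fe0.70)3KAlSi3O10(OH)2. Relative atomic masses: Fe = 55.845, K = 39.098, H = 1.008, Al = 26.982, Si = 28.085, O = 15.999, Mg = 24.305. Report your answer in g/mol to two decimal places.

The formula mass is the sum 0.90·24.305 + 2.10·55.845 + 1·39.098 + 1·26.982 + 3·28.085 + 12·15.999 + 2·1.008.

483.49 g/mol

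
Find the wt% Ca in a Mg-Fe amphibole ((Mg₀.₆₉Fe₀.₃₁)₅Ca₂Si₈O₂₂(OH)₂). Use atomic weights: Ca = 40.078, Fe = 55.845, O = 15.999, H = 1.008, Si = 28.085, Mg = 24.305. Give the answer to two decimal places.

9.31 mass %

Molar mass of (Mg₀.₆₉Fe₀.₃₁)₅Ca₂Si₈O₂₂(OH)₂: 3.45*24.305 + 1.55*55.845 + 2*40.078 + 8*28.085 + 24*15.999 + 2*1.008 = 861.240 g/mol.
Mass of Ca per formula unit: 2 × 40.078 = 80.156 g.
Weight fraction Ca = 80.156 / 861.240 = 0.0931.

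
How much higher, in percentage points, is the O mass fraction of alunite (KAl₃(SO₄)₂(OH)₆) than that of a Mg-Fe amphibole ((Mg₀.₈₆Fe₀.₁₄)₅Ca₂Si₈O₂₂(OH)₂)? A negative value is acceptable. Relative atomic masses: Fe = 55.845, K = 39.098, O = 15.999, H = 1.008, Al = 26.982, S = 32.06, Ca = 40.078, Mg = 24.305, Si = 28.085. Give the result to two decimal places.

8.06 percentage points

M(KAl₃(SO₄)₂(OH)₆) = 414.198 g/mol, so wt% O = 223.986/414.198 × 100 = 54.08%.
M((Mg₀.₈₆Fe₀.₁₄)₅Ca₂Si₈O₂₂(OH)₂) = 834.431 g/mol, so wt% O = 383.976/834.431 × 100 = 46.02%.
54.08 − 46.02 = 8.06 pp.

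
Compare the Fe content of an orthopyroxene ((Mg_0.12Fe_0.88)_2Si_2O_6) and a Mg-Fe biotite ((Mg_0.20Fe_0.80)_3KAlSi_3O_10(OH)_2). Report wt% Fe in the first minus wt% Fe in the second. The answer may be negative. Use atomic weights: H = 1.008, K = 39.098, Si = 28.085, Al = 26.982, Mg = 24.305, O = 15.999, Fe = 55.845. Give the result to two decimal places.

M((Mg_0.12Fe_0.88)_2Si_2O_6) = 256.284 g/mol, so wt% Fe = 98.287/256.284 × 100 = 38.35%.
M((Mg_0.20Fe_0.80)_3KAlSi_3O_10(OH)_2) = 492.950 g/mol, so wt% Fe = 134.028/492.950 × 100 = 27.19%.
38.35 − 27.19 = 11.16 pp.

11.16 percentage points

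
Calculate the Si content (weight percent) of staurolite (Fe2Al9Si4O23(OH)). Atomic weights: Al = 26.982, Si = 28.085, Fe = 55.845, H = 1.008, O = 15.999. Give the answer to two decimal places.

M(Fe2Al9Si4O23(OH)) = 851.852 g/mol.
Si contributes 4 × 28.085 = 112.340 g per mole.
112.340/851.852 = 0.1319 → 13.19%.

13.19 weight percent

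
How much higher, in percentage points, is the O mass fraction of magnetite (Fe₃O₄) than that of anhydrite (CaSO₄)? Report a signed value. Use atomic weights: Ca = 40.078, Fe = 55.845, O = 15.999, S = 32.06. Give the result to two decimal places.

M(Fe₃O₄) = 231.531 g/mol, so wt% O = 63.996/231.531 × 100 = 27.64%.
M(CaSO₄) = 136.134 g/mol, so wt% O = 63.996/136.134 × 100 = 47.01%.
27.64 − 47.01 = -19.37 pp.

-19.37 percentage points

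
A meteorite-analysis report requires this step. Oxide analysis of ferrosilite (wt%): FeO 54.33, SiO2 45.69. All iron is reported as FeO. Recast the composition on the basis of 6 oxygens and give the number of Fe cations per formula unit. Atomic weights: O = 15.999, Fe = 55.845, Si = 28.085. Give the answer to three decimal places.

1.993 Fe apfu

54.33 wt% FeO ÷ 71.844 g/mol = 0.75622 mol, giving 0.75622 Fe and 0.75622 O.
45.69 wt% SiO2 ÷ 60.083 g/mol = 0.76045 mol, giving 0.76045 Si and 1.52090 O.
Oxygen sums to 2.27712; scaling by 6/2.27712 = 2.63491 puts the formula on 6 O.
Fe: 0.75622 × 2.63491 = 1.993 atoms per formula unit.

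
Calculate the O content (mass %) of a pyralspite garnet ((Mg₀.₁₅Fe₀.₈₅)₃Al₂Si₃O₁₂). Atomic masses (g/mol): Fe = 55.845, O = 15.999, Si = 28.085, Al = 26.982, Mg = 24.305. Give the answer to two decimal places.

39.70 mass %

Formula mass = 0.45*24.305 + 2.55*55.845 + 2*26.982 + 3*28.085 + 12*15.999 = 483.549 g/mol, of which 191.988 g is O.
So O makes up 191.988/483.549 = 0.3970 of the mass, i.e. 39.70%.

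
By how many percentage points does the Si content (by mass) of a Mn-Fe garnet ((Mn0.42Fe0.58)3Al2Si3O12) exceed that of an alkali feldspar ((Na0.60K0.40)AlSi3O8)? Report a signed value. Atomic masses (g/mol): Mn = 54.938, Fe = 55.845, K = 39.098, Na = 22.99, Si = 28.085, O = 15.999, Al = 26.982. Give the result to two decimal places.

-14.39 percentage points

Si in (Mn0.42Fe0.58)3Al2Si3O12: molar mass 496.599 g/mol; 3×28.085 = 84.255 g → 16.97 wt%.
Si in (Na0.60K0.40)AlSi3O8: molar mass 268.662 g/mol; 3×28.085 = 84.255 g → 31.36 wt%.
Difference = 16.97 − 31.36 = -14.39 percentage points.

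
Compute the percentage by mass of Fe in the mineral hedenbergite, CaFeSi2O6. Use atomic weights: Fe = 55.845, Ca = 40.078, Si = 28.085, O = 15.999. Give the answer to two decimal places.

Formula mass = 1·40.078 + 1·55.845 + 2·28.085 + 6·15.999 = 248.087 g/mol, of which 55.845 g is Fe.
So Fe makes up 55.845/248.087 = 0.2251 of the mass, i.e. 22.51%.

22.51 mass %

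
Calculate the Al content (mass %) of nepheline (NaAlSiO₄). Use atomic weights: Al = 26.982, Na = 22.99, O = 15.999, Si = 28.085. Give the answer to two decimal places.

Molar mass of NaAlSiO₄: 1*22.99 + 1*26.982 + 1*28.085 + 4*15.999 = 142.053 g/mol.
Mass of Al per formula unit: 1 × 26.982 = 26.982 g.
Weight fraction Al = 26.982 / 142.053 = 0.1899.

18.99 mass %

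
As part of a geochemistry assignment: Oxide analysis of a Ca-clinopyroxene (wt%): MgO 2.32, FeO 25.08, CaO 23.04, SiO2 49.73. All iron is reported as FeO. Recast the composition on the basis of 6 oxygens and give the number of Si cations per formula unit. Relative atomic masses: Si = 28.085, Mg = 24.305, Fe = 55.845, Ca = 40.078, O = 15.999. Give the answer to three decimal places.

2.008 Si apfu

MgO: 2.32/40.304 = 0.05756 mol → 0.05756 mol Mg, 0.05756 mol O.
FeO: 25.08/71.844 = 0.34909 mol → 0.34909 mol Fe, 0.34909 mol O.
CaO: 23.04/56.077 = 0.41086 mol → 0.41086 mol Ca, 0.41086 mol O.
SiO2: 49.73/60.083 = 0.82769 mol → 0.82769 mol Si, 1.65538 mol O.
Total oxygen = 2.47289 mol. Normalization factor = 6/2.47289 = 2.42631.
Si per 6 O = 0.82769 × 2.42631 = 2.008.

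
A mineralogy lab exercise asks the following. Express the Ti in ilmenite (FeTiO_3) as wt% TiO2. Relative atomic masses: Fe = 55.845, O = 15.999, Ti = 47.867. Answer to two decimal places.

52.64 wt%

Molar mass of FeTiO_3 = 1·55.845 + 1·47.867 + 3·15.999 = 151.709 g/mol.
Each formula unit contains 1 Ti, equivalent to 1/1 = 1.0000 mol TiO2.
M(TiO2) = 1×47.867 + 2×15.999 = 79.865 g/mol.
Mass of TiO2 per formula unit = 1.0000 × 79.865 = 79.865 g.
TiO2 wt% = 79.865 / 151.709 × 100 = 52.64%.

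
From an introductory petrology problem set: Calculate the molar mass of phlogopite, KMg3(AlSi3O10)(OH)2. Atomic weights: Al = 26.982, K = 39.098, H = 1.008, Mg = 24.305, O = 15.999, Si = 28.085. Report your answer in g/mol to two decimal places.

M = 1(39.098) + 3(24.305) + 1(26.982) + 3(28.085) + 12(15.999) + 2(1.008)

417.25 g/mol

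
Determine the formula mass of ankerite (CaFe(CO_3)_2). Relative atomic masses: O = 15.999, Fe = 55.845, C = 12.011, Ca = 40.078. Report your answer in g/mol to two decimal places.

M = 1·40.078 + 1·55.845 + 2·12.011 + 6·15.999

215.94 g/mol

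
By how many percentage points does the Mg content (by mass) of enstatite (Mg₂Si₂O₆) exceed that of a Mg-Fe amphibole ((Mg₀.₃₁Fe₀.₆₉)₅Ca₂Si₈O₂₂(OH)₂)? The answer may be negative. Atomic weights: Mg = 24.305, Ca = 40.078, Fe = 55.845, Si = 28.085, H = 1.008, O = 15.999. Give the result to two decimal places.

M(Mg₂Si₂O₆) = 200.774 g/mol, so wt% Mg = 48.610/200.774 × 100 = 24.21%.
M((Mg₀.₃₁Fe₀.₆₉)₅Ca₂Si₈O₂₂(OH)₂) = 921.166 g/mol, so wt% Mg = 37.673/921.166 × 100 = 4.09%.
24.21 − 4.09 = 20.12 pp.

20.12 percentage points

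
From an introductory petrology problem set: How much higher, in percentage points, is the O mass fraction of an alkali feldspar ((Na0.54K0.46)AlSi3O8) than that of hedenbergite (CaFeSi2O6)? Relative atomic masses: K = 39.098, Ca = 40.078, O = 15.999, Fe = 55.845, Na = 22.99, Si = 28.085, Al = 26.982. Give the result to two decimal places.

8.78 percentage points

M((Na0.54K0.46)AlSi3O8) = 269.629 g/mol, so wt% O = 127.992/269.629 × 100 = 47.47%.
M(CaFeSi2O6) = 248.087 g/mol, so wt% O = 95.994/248.087 × 100 = 38.69%.
47.47 − 38.69 = 8.78 pp.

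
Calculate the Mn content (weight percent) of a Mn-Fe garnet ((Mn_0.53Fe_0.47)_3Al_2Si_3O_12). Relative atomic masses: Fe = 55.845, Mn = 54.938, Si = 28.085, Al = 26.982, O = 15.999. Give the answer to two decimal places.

M((Mn_0.53Fe_0.47)_3Al_2Si_3O_12) = 496.300 g/mol.
Mn contributes 1.59 × 54.938 = 87.351 g per mole.
87.351/496.300 = 0.1760 → 17.60%.

17.60 weight percent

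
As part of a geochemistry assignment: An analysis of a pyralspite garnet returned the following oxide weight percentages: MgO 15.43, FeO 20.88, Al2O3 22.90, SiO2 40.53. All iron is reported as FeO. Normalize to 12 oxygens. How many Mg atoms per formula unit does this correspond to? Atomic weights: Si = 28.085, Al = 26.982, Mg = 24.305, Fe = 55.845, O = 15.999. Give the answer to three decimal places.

1.704 Mg apfu

MgO: 15.43/40.304 = 0.38284 mol → 0.38284 mol Mg, 0.38284 mol O.
FeO: 20.88/71.844 = 0.29063 mol → 0.29063 mol Fe, 0.29063 mol O.
Al2O3: 22.90/101.961 = 0.22460 mol → 0.44920 mol Al, 0.67380 mol O.
SiO2: 40.53/60.083 = 0.67457 mol → 0.67457 mol Si, 1.34914 mol O.
Total oxygen = 2.69641 mol. Normalization factor = 12/2.69641 = 4.45036.
Mg per 12 O = 0.38284 × 4.45036 = 1.704.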